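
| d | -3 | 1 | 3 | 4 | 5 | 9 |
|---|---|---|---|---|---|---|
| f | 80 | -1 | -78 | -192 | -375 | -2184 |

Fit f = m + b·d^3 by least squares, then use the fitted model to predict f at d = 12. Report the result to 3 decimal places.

From the data, Σ1 = 6, Σd^3 = 919, Σd^3·d^3 = 552621.
Right-hand side: Σf = -2750, Σd^3·f = -1655566.
AᵀA·[m, b]ᵀ = Aᵀf becomes [[6, 919]; [919, 552621]]·[m, b]ᵀ = [-2750, -1655566]ᵀ.
det = 6·552621 − 919² = 2471165.
m = ((-2750)·552621 − 919·(-1655566))/2471165 = 1757404/2471165; b = (6·(-1655566) − 919·(-2750))/2471165 = -7406146/2471165.
At d = 12: f̂ = (1757404/2471165)·(1) + (-7406146/2471165)·(1728) = -12796062884/2471165.

f̂ = -5178.150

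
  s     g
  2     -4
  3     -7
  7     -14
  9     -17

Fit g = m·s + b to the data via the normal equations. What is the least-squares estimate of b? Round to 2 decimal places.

From the data, Σs·s = 143, Σs = 21, Σ1 = 4.
Moment sums: Σs·g = -280, Σg = -42.
Normal equations: [[143, 21]; [21, 4]]·[m, b]ᵀ = [-280, -42]ᵀ.
Δ = 143·4 − 21² = 131.
m = ((-280)·4 − 21·(-42))/131 = -238/131; b = (143·(-42) − 21·(-280))/131 = -126/131.

b = -0.96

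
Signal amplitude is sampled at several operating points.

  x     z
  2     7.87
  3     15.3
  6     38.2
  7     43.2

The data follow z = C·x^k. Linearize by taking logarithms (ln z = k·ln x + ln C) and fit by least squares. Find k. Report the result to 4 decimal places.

k = 1.3623

Let Y = ln z. Fitting Y = k·ln x + ln C by least squares:
Σln x = 5.5294, Σ(ln x)² = 8.6844, Σln z = 12.1996, Σln x·ln z = 18.2819.
Equations: 8.6844·k + 5.5294·ln C = 18.2819;  5.5294·k + 4·ln C = 12.1996.
Solving (det = 4.1629): k = 1.36226, ln C = 1.16676.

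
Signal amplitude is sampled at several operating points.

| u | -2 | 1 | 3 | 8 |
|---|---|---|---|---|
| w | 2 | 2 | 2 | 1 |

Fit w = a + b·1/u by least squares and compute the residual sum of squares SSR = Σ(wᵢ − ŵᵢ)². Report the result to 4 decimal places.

SSR = 0.7386

MᵀM·[a, b]ᵀ = Mᵀw reads: 4·a + (23/24)·b = 7;  (23/24)·a + (793/576)·b = 43/24.
(Σ1 = 4, Σ1/u = 23/24, Σ1/u·1/u = 793/576, Σw = 7, Σ1/u·w = 43/24.)
Eliminating b: (793/576)·(row 1) − (23/24)·(row 2) gives (881/192)·a = (793/576)·7 − (23/24)·(43/24) = 2281/288, so a = 4562/2643.
Then b = ((43/24) − (23/24)·(4562/2643))/(793/576) = 88/881.
Residuals: 856/2643, 460/2643, 212/881, -1952/2643; SSR = 1952/2643.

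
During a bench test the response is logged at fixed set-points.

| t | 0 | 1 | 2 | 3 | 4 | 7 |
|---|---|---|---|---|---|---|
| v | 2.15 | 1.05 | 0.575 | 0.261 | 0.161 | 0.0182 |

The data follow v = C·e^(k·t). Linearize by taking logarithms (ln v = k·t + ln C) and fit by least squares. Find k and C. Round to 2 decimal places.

Linearized form: ln v = k·t + ln C. From the 6 transformed points,
Over the data: Σt = 17.0000, Σ(t)² = 79.0000, Σln v = -6.9150, Σt·ln v = -40.4374.
Normal system: [[79.0000, 17.0000]; [17.0000, 6]]·[k, ln C]ᵀ = [-40.4374, -6.9150]ᵀ.
Slope k = (n·Σt·ln v − Σt·Σln v)/(n·Σ(t)² − (Σt)²) = (6·-40.4374 − 17.0000·-6.9150)/185.0000 = -0.67605; ln C = (Σln v − k·Σt)/n = 0.76296, so C = exp(0.76296) = 2.14461.

k = -0.68, C = 2.14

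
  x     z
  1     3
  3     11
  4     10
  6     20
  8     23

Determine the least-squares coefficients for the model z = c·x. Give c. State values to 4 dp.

c = 3.0159

With design matrix M, MᵀM = [[126]] and Mᵀz = [380]ᵀ.
Hence c = 380 / 126 ≈ 3.01587.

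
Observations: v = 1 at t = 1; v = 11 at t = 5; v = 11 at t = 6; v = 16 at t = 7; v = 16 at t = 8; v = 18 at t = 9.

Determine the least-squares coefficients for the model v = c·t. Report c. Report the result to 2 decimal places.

Entries of XᵀX: Σt·t = 256.
And Σt·v = 524.
XᵀX·[c]ᵀ = Xᵀv becomes [[256]]·[c]ᵀ = [524]ᵀ.
c = 524/256 = 2.04688.

c = 2.05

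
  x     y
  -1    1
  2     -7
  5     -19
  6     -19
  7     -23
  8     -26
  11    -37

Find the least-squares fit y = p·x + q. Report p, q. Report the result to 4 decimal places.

Forming MᵀM = [[300, 38]; [38, 7]] and Mᵀy = [-1000, -130]ᵀ gives MᵀM·[p, q]ᵀ = Mᵀy.
det = 300·7 − 38² = 656.
p = ((-1000)·7 − 38·(-130))/656 = -515/164; q = (300·(-130) − 38·(-1000))/656 = -125/82.

p = -3.1402, q = -1.5244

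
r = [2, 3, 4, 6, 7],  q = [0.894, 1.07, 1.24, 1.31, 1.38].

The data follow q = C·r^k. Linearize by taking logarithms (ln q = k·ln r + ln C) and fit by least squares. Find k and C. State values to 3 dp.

Taking logs, ln q = k·ln r + ln C, so regress ln q on ln r.
Sums: Σln r = 6.9157, Σ(ln r)² = 10.6062, Σln q = 0.7628, Σln r·ln q = 1.4054.
Normal system: [[10.6062, 6.9157]; [6.9157, 5]]·[k, ln C]ᵀ = [1.4054, 0.7628]ᵀ.
Δ = 10.6062·5 − (6.9157)² = 5.2037; k = (1.4054·5 − 6.9157·0.7628)/5.2037 = 0.33662, ln C = (10.6062·0.7628 − 6.9157·1.4054)/5.2037 = -0.31303, so C = exp(-0.31303) = 0.73123.

k = 0.337, C = 0.731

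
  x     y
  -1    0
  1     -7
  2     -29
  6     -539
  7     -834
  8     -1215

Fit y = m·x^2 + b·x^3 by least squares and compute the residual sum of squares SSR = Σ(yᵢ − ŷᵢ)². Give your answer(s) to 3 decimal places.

SSR = 8.467

Sums needed: Σx^2·x^2 = 7811, Σx^2·x^3 = 57383, Σx^3·x^3 = 426515.
Right-hand side: Σx^2·y = -138153, Σx^3·y = -1024805.
Δ = 7811·426515 − 57383² = 38699976.
m = ((-138153)·426515 − 57383·(-1024805))/38699976 = -14742685/4837497; b = (7811·(-1024805) − 57383·(-138153))/38699976 = -9639782/4837497.
Residuals: 5102903/4837497, -3160004/1612499, -4198417/4837497, 1839563/1612499, -268367/230357, 1541369/4837497; SSR = 40957109/4837497.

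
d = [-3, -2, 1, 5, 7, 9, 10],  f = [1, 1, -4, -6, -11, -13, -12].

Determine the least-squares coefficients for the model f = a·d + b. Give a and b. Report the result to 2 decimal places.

a = -1.11, b = -2.00

Forming MᵀM = [[269, 27]; [27, 7]] and Mᵀf = [-353, -44]ᵀ gives MᵀM·[a, b]ᵀ = Mᵀf.
Eliminating b: 7·(row 1) − 27·(row 2) gives 1154·a = 7·(-353) − 27·(-44) = -1283, so a = -1283/1154.
Then b = ((-44) − 27·(-1283/1154))/7 = -2305/1154.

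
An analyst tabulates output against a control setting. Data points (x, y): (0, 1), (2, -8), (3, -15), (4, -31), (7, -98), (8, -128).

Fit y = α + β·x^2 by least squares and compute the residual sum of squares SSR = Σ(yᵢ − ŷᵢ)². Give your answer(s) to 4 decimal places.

SSR = 5.2069

The normal system MᵀM·[α, β]ᵀ = Mᵀy is [[6, 142]; [142, 6850]]·[α, β]ᵀ = [-279, -13657]ᵀ.
Δ = 6·6850 − 142² = 20936.
α = ((-279)·6850 − 142·(-13657))/20936 = 3518/2617; β = (6·(-13657) − 142·(-279))/20936 = -10581/5234.
Residuals: -901/2617, -3292/2617, 9683/5234, 3/2617, -1499/5234, 98/2617; SSR = 27253/5234.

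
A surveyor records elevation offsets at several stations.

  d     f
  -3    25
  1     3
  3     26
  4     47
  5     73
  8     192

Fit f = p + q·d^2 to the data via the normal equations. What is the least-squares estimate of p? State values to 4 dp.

Forming AᵀA = [[6, 124]; [124, 5140]] and Aᵀf = [366, 15327]ᵀ gives AᵀA·[p, q]ᵀ = Aᵀf.
Eliminating q: 5140·(row 1) − 124·(row 2) gives 15464·p = 5140·366 − 124·15327 = -19308, so p = -4827/3866.
Then q = (15327 − 124·(-4827/3866))/5140 = 23289/7732.

p = -1.2486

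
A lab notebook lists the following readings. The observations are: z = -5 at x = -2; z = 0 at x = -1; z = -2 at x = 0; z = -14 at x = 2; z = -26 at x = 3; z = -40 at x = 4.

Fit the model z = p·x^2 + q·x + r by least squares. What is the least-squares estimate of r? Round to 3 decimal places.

Entries of MᵀM: Σx^2·x^2 = 370, Σx^2·x = 90, Σx^2 = 34, Σx·x = 34, Σx = 6, Σ1 = 6.
For Mᵀz: Σx^2·z = -950, Σx·z = -256, Σz = -87.
MᵀM·[p, q, r]ᵀ = Mᵀz becomes [[370, 90, 34]; [90, 34, 6]; [34, 6, 6]]·[p, q, r]ᵀ = [-950, -256, -87]ᵀ.
Inverting the 3×3 Gram matrix, [p, q, r]ᵀ = [-51/28, -67/28, -25/14]ᵀ.

r = -1.786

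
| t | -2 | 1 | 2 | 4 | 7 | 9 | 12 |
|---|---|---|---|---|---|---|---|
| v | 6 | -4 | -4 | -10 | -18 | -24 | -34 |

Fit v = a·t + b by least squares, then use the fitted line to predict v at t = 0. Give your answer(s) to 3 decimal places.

v̂ = 0.548

Sums needed: Σt·t = 299, Σt = 33, Σ1 = 7.
For Mᵀv: Σt·v = -814, Σv = -88.
So MᵀM·[a, b]ᵀ = Mᵀv: [[299, 33]; [33, 7]]·[a, b]ᵀ = [-814, -88]ᵀ.
det = 299·7 − 33² = 1004.
a = ((-814)·7 − 33·(-88))/1004 = -1397/502; b = (299·(-88) − 33·(-814))/1004 = 275/502.
At t = 0: v̂ = (-1397/502)·(0) + (275/502)·(1) = 275/502.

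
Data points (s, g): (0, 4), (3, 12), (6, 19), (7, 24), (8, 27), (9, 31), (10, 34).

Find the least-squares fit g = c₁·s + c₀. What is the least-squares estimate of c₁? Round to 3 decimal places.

The normal equations are: 339·c₁ + 43·c₀ = 1153;  43·c₁ + 7·c₀ = 151.
Determinant 339·7 − 43² = 524.
c₁ = (1153·7 − 43·151)/524 = 789/262; c₀ = (339·151 − 43·1153)/524 = 805/262.

c₁ = 3.011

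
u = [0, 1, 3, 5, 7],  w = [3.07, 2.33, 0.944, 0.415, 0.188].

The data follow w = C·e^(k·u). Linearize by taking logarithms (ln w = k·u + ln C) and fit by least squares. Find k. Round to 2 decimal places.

k = -0.41

With ln wᵢ as the transformed response and uᵢ as the regressor:
Σu = 16.0000, Σ(u)² = 84.0000, Σln w = -0.6409, Σu·ln w = -15.4236.
Equations: 84.0000·k + 16.0000·ln C = -15.4236;  16.0000·k + 5·ln C = -0.6409.
Δ = 84.0000·5 − (16.0000)² = 164.0000; k = (-15.4236·5 − 16.0000·-0.6409)/164.0000 = -0.40771, ln C = (84.0000·-0.6409 − 16.0000·-15.4236)/164.0000 = 1.17649.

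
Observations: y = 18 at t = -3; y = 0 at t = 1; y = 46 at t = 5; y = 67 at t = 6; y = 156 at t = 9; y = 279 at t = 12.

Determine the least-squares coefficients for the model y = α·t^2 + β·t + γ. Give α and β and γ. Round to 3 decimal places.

α = 1.988, β = -0.472, γ = -1.397

Setting ∂/∂α … = 0 gives: 29300·α + 2772·β + 296·γ = 56536;  2772·α + 296·β + 30·γ = 5330;  296·α + 30·β + 6·γ = 566.
(Σt^2·t^2 = 29300, Σt^2·t = 2772, Σt^2 = 296, Σt·t = 296, Σt = 30, Σ1 = 6, Σt^2·y = 56536, Σt·y = 5330, Σy = 566.)
Row-reducing yields α = 71066/35741, β = -16882/35741, γ = -49945/35741.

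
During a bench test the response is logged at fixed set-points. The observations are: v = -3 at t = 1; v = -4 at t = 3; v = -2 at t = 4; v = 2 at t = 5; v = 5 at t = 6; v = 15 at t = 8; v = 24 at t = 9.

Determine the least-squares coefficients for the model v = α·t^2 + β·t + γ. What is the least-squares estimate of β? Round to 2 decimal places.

β = -2.39

Setting ∂/∂α … = 0 gives: 12916·α + 1674·β + 232·γ = 3063;  1674·α + 232·β + 36·γ = 353;  232·α + 36·β + 7·γ = 37.
(Σt^2·t^2 = 12916, Σt^2·t = 1674, Σt^2 = 232, Σt·t = 232, Σt = 36, Σ1 = 7, Σt^2·v = 3063, Σt·v = 353, Σv = 37.)
Row-reducing yields α = 27373/47922, β = -38165/15974, γ = -4649/3423.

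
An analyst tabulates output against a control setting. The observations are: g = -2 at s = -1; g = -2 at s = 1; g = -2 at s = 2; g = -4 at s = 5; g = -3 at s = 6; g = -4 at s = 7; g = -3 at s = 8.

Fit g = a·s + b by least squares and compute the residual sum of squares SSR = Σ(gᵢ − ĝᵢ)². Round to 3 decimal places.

AᵀA·[a, b]ᵀ = Aᵀg reads: 180·a + 28·b = -94;  28·a + 7·b = -20.
(Σs·s = 180, Σs = 28, Σ1 = 7, Σs·g = -94, Σg = -20.)
Eliminating b: 7·(row 1) − 28·(row 2) gives 476·a = 7·(-94) − 28·(-20) = -98, so a = -7/34.
Then b = ((-20) − 28·(-7/34))/7 = -242/119.
Residuals: -41/238, 57/238, 53/119, -223/238, 32/119, -125/238, 81/119; SSR = 235/119.

SSR = 1.975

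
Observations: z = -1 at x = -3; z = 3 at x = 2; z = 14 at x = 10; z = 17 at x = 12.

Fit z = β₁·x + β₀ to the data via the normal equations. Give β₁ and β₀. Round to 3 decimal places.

Entries of AᵀA: Σx·x = 257, Σx = 21, Σ1 = 4.
And Σx·z = 353, Σz = 33.
So AᵀA·[β₁, β₀]ᵀ = Aᵀz: [[257, 21]; [21, 4]]·[β₁, β₀]ᵀ = [353, 33]ᵀ.
Determinant 257·4 − 21² = 587.
β₁ = (353·4 − 21·33)/587 = 719/587; β₀ = (257·33 − 21·353)/587 = 1068/587.

β₁ = 1.225, β₀ = 1.819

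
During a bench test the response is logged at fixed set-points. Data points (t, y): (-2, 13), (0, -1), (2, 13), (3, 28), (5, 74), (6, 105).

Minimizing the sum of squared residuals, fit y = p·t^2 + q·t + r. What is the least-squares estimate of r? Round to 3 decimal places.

r = 0.817

The normal equations are: 2034·p + 368·q + 78·r = 5986;  368·p + 78·q + 14·r = 1084;  78·p + 14·q + 6·r = 232.
Solving the 3×3 system (Gaussian elimination) gives p = 8426/2911, q = 275/2911, r = 2379/2911.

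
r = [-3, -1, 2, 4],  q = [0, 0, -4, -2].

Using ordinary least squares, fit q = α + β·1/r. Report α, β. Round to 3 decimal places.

MᵀM·[α, β]ᵀ = Mᵀq reads: 4·α + (-7/12)·β = -6;  (-7/12)·α + (205/144)·β = -5/2.
(Σ1 = 4, Σ1/r = -7/12, Σ1/r·1/r = 205/144, Σq = -6, Σ1/r·q = -5/2.)
Eliminating β: (205/144)·(row 1) − (-7/12)·(row 2) gives (257/48)·α = (205/144)·(-6) − (-7/12)·(-5/2) = -10, so α = -480/257.
Then β = ((-5/2) − (-7/12)·(-480/257))/(205/144) = -648/257.

α = -1.868, β = -2.521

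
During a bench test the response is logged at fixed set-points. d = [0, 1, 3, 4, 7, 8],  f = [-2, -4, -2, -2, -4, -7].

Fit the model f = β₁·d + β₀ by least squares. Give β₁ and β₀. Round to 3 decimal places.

The normal system XᵀX·[β₁, β₀]ᵀ = Xᵀf is [[139, 23]; [23, 6]]·[β₁, β₀]ᵀ = [-102, -21]ᵀ.
Δ = 139·6 − 23² = 305.
β₁ = ((-102)·6 − 23·(-21))/305 = -129/305; β₀ = (139·(-21) − 23·(-102))/305 = -573/305.

β₁ = -0.423, β₀ = -1.879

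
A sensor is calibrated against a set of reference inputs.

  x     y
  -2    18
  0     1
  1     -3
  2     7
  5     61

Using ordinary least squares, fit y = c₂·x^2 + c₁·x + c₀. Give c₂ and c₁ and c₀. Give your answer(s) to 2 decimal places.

c₂ = 3.09, c₁ = -3.12, c₀ = -0.43

Compute the Gram sums: Σx^2·x^2 = 658, Σx^2·x = 126, Σx^2 = 34, Σx·x = 34, Σx = 6, Σ1 = 5.
And Σx^2·y = 1622, Σx·y = 280, Σy = 84.
Normal equations: [[658, 126, 34]; [126, 34, 6]; [34, 6, 5]]·[c₂, c₁, c₀]ᵀ = [1622, 280, 84]ᵀ.
Inverting the 3×3 Gram matrix, [c₂, c₁, c₀]ᵀ = [16117/5224, -16307/5224, -283/653]ᵀ.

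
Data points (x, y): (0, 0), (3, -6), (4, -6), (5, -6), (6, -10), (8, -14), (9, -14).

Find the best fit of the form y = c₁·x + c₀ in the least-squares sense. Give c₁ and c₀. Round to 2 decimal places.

c₁ = -1.61, c₀ = 0.04

Forming AᵀA = [[231, 35]; [35, 7]] and Aᵀy = [-370, -56]ᵀ gives AᵀA·[c₁, c₀]ᵀ = Aᵀy.
Δ = 231·7 − 35² = 392.
c₁ = ((-370)·7 − 35·(-56))/392 = -45/28; c₀ = (231·(-56) − 35·(-370))/392 = 1/28.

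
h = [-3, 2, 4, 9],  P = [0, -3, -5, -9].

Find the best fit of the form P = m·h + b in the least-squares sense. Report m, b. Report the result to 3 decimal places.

m = -0.757, b = -1.980

MᵀM·[m, b]ᵀ = MᵀP reads: 110·m + 12·b = -107;  12·m + 4·b = -17.
Eliminating b: 4·(row 1) − 12·(row 2) gives 296·m = 4·(-107) − 12·(-17) = -224, so m = -28/37.
Then b = ((-17) − 12·(-28/37))/4 = -293/148.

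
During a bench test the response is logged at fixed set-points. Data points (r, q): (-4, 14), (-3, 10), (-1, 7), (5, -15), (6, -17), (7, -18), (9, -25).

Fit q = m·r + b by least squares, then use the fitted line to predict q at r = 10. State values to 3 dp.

q̂ = -28.376

From the data, Σr·r = 217, Σr = 19, Σ1 = 7.
Right-hand side: Σr·q = -621, Σq = -44.
So MᵀM·[m, b]ᵀ = Mᵀq: [[217, 19]; [19, 7]]·[m, b]ᵀ = [-621, -44]ᵀ.
det = 217·7 − 19² = 1158.
m = ((-621)·7 − 19·(-44))/1158 = -3511/1158; b = (217·(-44) − 19·(-621))/1158 = 2251/1158.
At r = 10: q̂ = (-3511/1158)·(10) + (2251/1158)·(1) = -10953/386.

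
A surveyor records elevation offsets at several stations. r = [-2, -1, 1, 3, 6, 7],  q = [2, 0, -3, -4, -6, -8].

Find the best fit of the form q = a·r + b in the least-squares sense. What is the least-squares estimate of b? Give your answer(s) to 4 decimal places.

Sums needed: Σr·r = 100, Σr = 14, Σ1 = 6.
For Aᵀq: Σr·q = -111, Σq = -19.
AᵀA·[a, b]ᵀ = Aᵀq becomes [[100, 14]; [14, 6]]·[a, b]ᵀ = [-111, -19]ᵀ.
det = 100·6 − 14² = 404.
a = ((-111)·6 − 14·(-19))/404 = -100/101; b = (100·(-19) − 14·(-111))/404 = -173/202.

b = -0.8564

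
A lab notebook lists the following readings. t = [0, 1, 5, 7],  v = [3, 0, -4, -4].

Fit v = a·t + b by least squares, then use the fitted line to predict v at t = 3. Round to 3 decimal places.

The normal system MᵀM·[a, b]ᵀ = Mᵀv is [[75, 13]; [13, 4]]·[a, b]ᵀ = [-48, -5]ᵀ.
det = 75·4 − 13² = 131.
a = ((-48)·4 − 13·(-5))/131 = -127/131; b = (75·(-5) − 13·(-48))/131 = 249/131.
At t = 3: v̂ = (-127/131)·(3) + (249/131)·(1) = -132/131.

v̂ = -1.008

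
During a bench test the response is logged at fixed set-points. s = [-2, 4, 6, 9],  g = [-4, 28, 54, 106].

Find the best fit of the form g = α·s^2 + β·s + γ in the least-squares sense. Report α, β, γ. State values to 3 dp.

From the data, Σs^2·s^2 = 8129, Σs^2·s = 1001, Σs^2 = 137, Σs·s = 137, Σs = 17, Σ1 = 4.
Moment sums: Σs^2·g = 10962, Σs·g = 1398, Σg = 184.
Normal equations: [[8129, 1001, 137]; [1001, 137, 17]; [137, 17, 4]]·[α, β, γ]ᵀ = [10962, 1398, 184]ᵀ.
Inverting the 3×3 Gram matrix, [α, β, γ]ᵀ = [4865/5242, 18407/5242, -1862/2621]ᵀ.

α = 0.928, β = 3.511, γ = -0.710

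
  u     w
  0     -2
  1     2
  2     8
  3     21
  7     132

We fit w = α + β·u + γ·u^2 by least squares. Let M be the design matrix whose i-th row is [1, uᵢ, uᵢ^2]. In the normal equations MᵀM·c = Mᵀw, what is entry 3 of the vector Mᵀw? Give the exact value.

6691

Entry 3 ↔ basis u^2, so (Mᵀw)_{3} = Σᵢ (u^2)·wᵢ = (0)·(-2) + (1)·(2) + (4)·(8) + (9)·(21) + (49)·(132) = 6691.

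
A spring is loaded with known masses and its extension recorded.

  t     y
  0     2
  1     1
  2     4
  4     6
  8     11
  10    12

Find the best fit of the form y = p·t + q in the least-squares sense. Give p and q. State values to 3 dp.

p = 1.126, q = 1.309

Compute the Gram sums: Σt·t = 185, Σt = 25, Σ1 = 6.
For Aᵀy: Σt·y = 241, Σy = 36.
AᵀA·[p, q]ᵀ = Aᵀy becomes [[185, 25]; [25, 6]]·[p, q]ᵀ = [241, 36]ᵀ.
Eliminating q: 6·(row 1) − 25·(row 2) gives 485·p = 6·241 − 25·36 = 546, so p = 546/485.
Then q = (36 − 25·(546/485))/6 = 127/97.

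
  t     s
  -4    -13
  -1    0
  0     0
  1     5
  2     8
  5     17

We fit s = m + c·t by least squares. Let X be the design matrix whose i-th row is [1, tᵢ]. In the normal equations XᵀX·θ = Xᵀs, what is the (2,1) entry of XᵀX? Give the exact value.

Row 2 ↔ basis t, column 1 ↔ basis 1, so (XᵀX)_{2,1} = Σᵢ t = (-4)·(1) + (-1)·(1) + (0)·(1) + (1)·(1) + (2)·(1) + (5)·(1) = 3.

3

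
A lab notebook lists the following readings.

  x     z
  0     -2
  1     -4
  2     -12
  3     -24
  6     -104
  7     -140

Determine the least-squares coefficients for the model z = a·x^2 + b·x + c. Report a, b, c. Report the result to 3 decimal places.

a = -3.026, b = 1.378, c = -2.100

Entries of AᵀA: Σx^2·x^2 = 3795, Σx^2·x = 595, Σx^2 = 99, Σx·x = 99, Σx = 19, Σ1 = 6.
Moment sums: Σx^2·z = -10872, Σx·z = -1704, Σz = -286.
So AᵀA·[a, b, c]ᵀ = Aᵀz: [[3795, 595, 99]; [595, 99, 19]; [99, 19, 6]]·[a, b, c]ᵀ = [-10872, -1704, -286]ᵀ.
Row-reducing yields a = -5329/1761, b = 809/587, c = -3698/1761.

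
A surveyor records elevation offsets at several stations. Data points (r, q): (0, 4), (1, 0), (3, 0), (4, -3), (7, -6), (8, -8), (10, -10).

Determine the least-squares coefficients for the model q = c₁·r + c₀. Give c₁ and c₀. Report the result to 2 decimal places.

Normal-equation sums: Σr·r = 239, Σr = 33, Σ1 = 7.
Moment sums: Σr·q = -218, Σq = -23.
So XᵀX·[c₁, c₀]ᵀ = Xᵀq: [[239, 33]; [33, 7]]·[c₁, c₀]ᵀ = [-218, -23]ᵀ.
Eliminating c₀: 7·(row 1) − 33·(row 2) gives 584·c₁ = 7·(-218) − 33·(-23) = -767, so c₁ = -767/584.
Then c₀ = ((-23) − 33·(-767/584))/7 = 1697/584.

c₁ = -1.31, c₀ = 2.91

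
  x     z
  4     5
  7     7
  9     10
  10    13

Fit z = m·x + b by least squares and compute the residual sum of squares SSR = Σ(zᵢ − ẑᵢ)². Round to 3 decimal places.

SSR = 3.310

Normal-equation sums: Σx·x = 246, Σx = 30, Σ1 = 4.
Right-hand side: Σx·z = 289, Σz = 35.
So MᵀM·[m, b]ᵀ = Mᵀz: [[246, 30]; [30, 4]]·[m, b]ᵀ = [289, 35]ᵀ.
Eliminating b: 4·(row 1) − 30·(row 2) gives 84·m = 4·289 − 30·35 = 106, so m = 53/42.
Then b = (35 − 30·(53/42))/4 = -5/7.
Residuals: 2/3, -47/42, -9/14, 23/21; SSR = 139/42.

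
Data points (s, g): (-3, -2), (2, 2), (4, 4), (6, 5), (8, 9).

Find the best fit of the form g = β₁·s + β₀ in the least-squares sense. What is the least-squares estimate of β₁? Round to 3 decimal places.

β₁ = 0.938

Setting ∂/∂β₁ … = 0 gives: 129·β₁ + 17·β₀ = 128;  17·β₁ + 5·β₀ = 18.
(Σs·s = 129, Σs = 17, Σ1 = 5, Σs·g = 128, Σg = 18.)
Δ = 129·5 − 17² = 356.
β₁ = (128·5 − 17·18)/356 = 167/178; β₀ = (129·18 − 17·128)/356 = 73/178.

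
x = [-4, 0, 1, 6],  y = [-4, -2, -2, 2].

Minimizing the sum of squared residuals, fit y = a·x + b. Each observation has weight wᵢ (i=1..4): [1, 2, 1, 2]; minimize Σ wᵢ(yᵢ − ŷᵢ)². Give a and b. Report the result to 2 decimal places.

Compute the Gram sums: Σwᵢ·x·x = 89, Σwᵢ·x = 9, Σwᵢ·1 = 6.
For AᵀWy: Σwᵢ·x·y = 38, Σwᵢ·y = -6.
Normal equations: [[89, 9]; [9, 6]]·[a, b]ᵀ = [38, -6]ᵀ.
Eliminating b: 6·(row 1) − 9·(row 2) gives 453·a = 6·38 − 9·(-6) = 282, so a = 94/151.
Then b = ((-6) − 9·(94/151))/6 = -292/151.

a = 0.62, b = -1.93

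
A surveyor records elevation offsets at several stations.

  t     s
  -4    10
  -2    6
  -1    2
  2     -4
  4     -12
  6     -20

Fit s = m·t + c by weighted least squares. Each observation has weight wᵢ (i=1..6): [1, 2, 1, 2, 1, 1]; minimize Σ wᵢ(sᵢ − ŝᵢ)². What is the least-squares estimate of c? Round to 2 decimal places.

Normal-equation sums: Σwᵢ·t·t = 85, Σwᵢ·t = 5, Σwᵢ·1 = 8.
And Σwᵢ·t·s = -250, Σwᵢ·s = -16.
AᵀWA·[m, c]ᵀ = AᵀWs becomes [[85, 5]; [5, 8]]·[m, c]ᵀ = [-250, -16]ᵀ.
Δ = 85·8 − 5² = 655.
m = ((-250)·8 − 5·(-16))/655 = -384/131; c = (85·(-16) − 5·(-250))/655 = -22/131.

c = -0.17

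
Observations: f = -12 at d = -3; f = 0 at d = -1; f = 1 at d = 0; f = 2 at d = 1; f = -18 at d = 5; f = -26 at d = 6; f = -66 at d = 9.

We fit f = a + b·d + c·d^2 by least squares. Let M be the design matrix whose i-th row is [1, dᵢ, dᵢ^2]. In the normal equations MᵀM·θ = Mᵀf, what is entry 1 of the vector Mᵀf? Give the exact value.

-119

Entry 1 ↔ basis 1, so (Mᵀf)_{1} = Σᵢ fᵢ = (1)·(-12) + (1)·(0) + (1)·(1) + (1)·(2) + (1)·(-18) + (1)·(-26) + (1)·(-66) = -119.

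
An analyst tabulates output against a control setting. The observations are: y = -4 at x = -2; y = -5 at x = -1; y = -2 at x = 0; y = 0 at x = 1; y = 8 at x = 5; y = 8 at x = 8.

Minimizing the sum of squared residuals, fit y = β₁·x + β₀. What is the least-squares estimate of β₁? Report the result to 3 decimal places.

β₁ = 1.441

Normal-equation sums: Σx·x = 95, Σx = 11, Σ1 = 6.
For Mᵀy: Σx·y = 117, Σy = 5.
Normal equations: [[95, 11]; [11, 6]]·[β₁, β₀]ᵀ = [117, 5]ᵀ.
Determinant 95·6 − 11² = 449.
β₁ = (117·6 − 11·5)/449 = 647/449; β₀ = (95·5 − 11·117)/449 = -812/449.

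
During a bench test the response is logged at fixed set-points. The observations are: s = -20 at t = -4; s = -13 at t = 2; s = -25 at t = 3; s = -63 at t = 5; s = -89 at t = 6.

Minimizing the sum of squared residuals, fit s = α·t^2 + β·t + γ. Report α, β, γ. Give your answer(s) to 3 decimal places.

α = -2.030, β = -2.796, γ = 1.249

With design matrix M, MᵀM = [[2274, 312, 90]; [312, 90, 12]; [90, 12, 5]] and Mᵀs = [-5376, -870, -210]ᵀ.
Solving the 3×3 system (Gaussian elimination) gives α = -8686/4279, β = -11965/4279, γ = 486/389.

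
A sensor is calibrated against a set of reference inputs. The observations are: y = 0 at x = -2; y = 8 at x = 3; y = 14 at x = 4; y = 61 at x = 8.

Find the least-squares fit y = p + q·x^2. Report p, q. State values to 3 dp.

p = -2.332, q = 0.993

Sums needed: Σ1 = 4, Σx^2 = 93, Σx^2·x^2 = 4449.
Right-hand side: Σy = 83, Σx^2·y = 4200.
Normal equations: [[4, 93]; [93, 4449]]·[p, q]ᵀ = [83, 4200]ᵀ.
Eliminating q: 4449·(row 1) − 93·(row 2) gives 9147·p = 4449·83 − 93·4200 = -21333, so p = -7111/3049.
Then q = (4200 − 93·(-7111/3049))/4449 = 3027/3049.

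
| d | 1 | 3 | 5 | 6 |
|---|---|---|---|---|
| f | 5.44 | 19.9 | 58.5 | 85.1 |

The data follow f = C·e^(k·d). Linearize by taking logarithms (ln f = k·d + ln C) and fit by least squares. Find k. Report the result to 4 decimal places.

Linearized form: ln f = k·d + ln C. From the 4 transformed points,
AᵀA = [[71.0000, 15.0000]; [15.0000, 4]], rhs = [57.6740, 13.1974]ᵀ  (here Σd = 15.0000, Σ(d)² = 71.0000, Σln f = 13.1974, Σd·ln f = 57.6740).
Δ = 71.0000·4 − (15.0000)² = 59.0000; k = (57.6740·4 − 15.0000·13.1974)/59.0000 = 0.55484, ln C = (71.0000·13.1974 − 15.0000·57.6740)/59.0000 = 1.21867.

k = 0.5548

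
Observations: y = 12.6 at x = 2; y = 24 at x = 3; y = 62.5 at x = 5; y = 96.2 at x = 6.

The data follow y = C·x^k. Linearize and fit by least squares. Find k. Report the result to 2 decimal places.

k = 1.84

Taking logs, ln y = k·ln x + ln C, so regress ln y on ln x.
Σln x = 5.1930, Σ(ln x)² = 7.4881, Σln y = 14.4133, Σln x·ln y = 20.0849.
Equations: 7.4881·k + 5.1930·ln C = 20.0849;  5.1930·k + 4·ln C = 14.4133.
Slope k = (n·Σln x·ln y − Σln x·Σln y)/(n·Σ(ln x)² − (Σln x)²) = (4·20.0849 − 5.1930·14.4133)/2.9856 = 1.83943; ln C = (Σln y − k·Σln x)/n = 1.21532.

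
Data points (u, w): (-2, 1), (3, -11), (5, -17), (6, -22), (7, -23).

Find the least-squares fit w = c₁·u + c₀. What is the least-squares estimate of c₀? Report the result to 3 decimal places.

c₀ = -3.972

The normal system XᵀX·[c₁, c₀]ᵀ = Xᵀw is [[123, 19]; [19, 5]]·[c₁, c₀]ᵀ = [-413, -72]ᵀ.
Δ = 123·5 − 19² = 254.
c₁ = ((-413)·5 − 19·(-72))/254 = -697/254; c₀ = (123·(-72) − 19·(-413))/254 = -1009/254.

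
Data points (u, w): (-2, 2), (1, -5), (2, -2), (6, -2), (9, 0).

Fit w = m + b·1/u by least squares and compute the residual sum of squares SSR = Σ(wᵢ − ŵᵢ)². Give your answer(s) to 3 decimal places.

SSR = 1.869

Normal-equation sums: Σ1 = 5, Σ1/u = 23/18, Σ1/u·1/u = 499/324.
For Xᵀw: Σw = -7, Σ1/u·w = -22/3.
XᵀX·[m, b]ᵀ = Xᵀw becomes [[5, 23/18]; [23/18, 499/324]]·[m, b]ᵀ = [-7, -22/3]ᵀ.
Eliminating b: (499/324)·(row 1) − (23/18)·(row 2) gives (983/162)·m = (499/324)·(-7) − (23/18)·(-22/3) = -457/324, so m = -457/1966.
Then b = ((-22/3) − (23/18)·(-457/1966))/(499/324) = -4491/983.
Residuals: -51/983, -391/1966, 508/983, -989/983, 1455/1966; SSR = 3675/1966.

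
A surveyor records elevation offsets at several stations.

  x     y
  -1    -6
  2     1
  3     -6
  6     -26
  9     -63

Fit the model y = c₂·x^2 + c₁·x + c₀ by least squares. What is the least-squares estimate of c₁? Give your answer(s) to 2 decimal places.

c₁ = 2.20

The normal equations are: 7955·c₂ + 979·c₁ + 131·c₀ = -6095;  979·c₂ + 131·c₁ + 19·c₀ = -733;  131·c₂ + 19·c₁ + 5·c₀ = -100.
Row-reducing yields c₂ = -4787/4776, c₁ = 3501/1592, c₀ = -2503/1194.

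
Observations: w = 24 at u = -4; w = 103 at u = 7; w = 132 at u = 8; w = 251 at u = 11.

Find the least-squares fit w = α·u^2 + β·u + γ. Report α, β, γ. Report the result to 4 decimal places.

Normal-equation sums: Σu^2·u^2 = 21394, Σu^2·u = 2122, Σu^2 = 250, Σu·u = 250, Σu = 22, Σ1 = 4.
For Xᵀw: Σu^2·w = 44250, Σu·w = 4442, Σw = 510.
Row-reducing yields α = 2594/1293, β = 1387/1293, γ = -1632/431.

α = 2.0062, β = 1.0727, γ = -3.7865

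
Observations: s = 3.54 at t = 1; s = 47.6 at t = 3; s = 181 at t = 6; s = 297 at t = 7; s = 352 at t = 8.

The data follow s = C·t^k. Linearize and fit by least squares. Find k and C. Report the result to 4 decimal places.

Taking logs, ln s = k·ln t + ln C, so regress ln s on ln t.
Over the data: Σln t = 6.9157, Σ(ln t)² = 12.5280, Σln s = 21.8828, Σln t·ln s = 36.8308.
Normal system: [[12.5280, 6.9157]; [6.9157, 5]]·[k, ln C]ᵀ = [36.8308, 21.8828]ᵀ.
Δ = 12.5280·5 − (6.9157)² = 14.8127; k = (36.8308·5 − 6.9157·21.8828)/14.8127 = 2.21555, ln C = (12.5280·21.8828 − 6.9157·36.8308)/14.8127 = 1.31214, so C = exp(1.31214) = 3.71410.

k = 2.2156, C = 3.7141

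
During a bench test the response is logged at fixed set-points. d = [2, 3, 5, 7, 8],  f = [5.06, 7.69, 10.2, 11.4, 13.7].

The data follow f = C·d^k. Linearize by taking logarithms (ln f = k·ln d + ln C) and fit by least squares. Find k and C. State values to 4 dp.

k = 0.6563, C = 3.4283

Linearized form: ln f = k·ln d + ln C. From the 5 transformed points,
XᵀX = [[12.3883, 7.4265]; [7.4265, 5]], rhs = [17.2810, 11.0347]ᵀ  (here Σln d = 7.4265, Σ(ln d)² = 12.3883, Σln f = 11.0347, Σln d·ln f = 17.2810).
Solving (det = 6.7880): k = 0.65634, ln C = 1.23207, so C = exp(1.23207) = 3.42830.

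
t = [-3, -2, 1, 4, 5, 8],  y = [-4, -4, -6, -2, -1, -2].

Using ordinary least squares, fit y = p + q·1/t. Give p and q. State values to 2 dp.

p = -3.05, q = -0.91

Compute the Gram sums: Σ1 = 6, Σ1/t = 89/120, Σ1/t·1/t = 21301/14400.
Right-hand side: Σy = -19, Σ1/t·y = -217/60.
Determinant 6·(21301/14400) − (89/120)² = 23977/2880.
p = ((-19)·(21301/14400) − (89/120)·(-217/60))/(23977/2880) = -366093/119885; q = (6·(-217/60) − (89/120)·(-19))/(23977/2880) = -21912/23977.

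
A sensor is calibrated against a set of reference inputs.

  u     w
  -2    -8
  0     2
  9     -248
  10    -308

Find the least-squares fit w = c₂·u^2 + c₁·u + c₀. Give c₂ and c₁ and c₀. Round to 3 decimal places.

Sums needed: Σu^2·u^2 = 16577, Σu^2·u = 1721, Σu^2 = 185, Σu·u = 185, Σu = 17, Σ1 = 4.
And Σu^2·w = -50920, Σu·w = -5296, Σw = -562.
Normal equations: [[16577, 1721, 185]; [1721, 185, 17]; [185, 17, 4]]·[c₂, c₁, c₀]ᵀ = [-50920, -5296, -562]ᵀ.
Solving the 3×3 system (Gaussian elimination) gives c₂ = -5155/1699, c₁ = -1075/1699, c₀ = 4278/1699.

c₂ = -3.034, c₁ = -0.633, c₀ = 2.518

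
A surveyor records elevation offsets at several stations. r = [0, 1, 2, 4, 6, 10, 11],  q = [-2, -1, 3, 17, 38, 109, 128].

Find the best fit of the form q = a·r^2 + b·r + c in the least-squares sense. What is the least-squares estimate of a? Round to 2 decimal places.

MᵀM·[a, b, c]ᵀ = Mᵀq reads: 26210·a + 2620·b + 278·c = 28039;  2620·a + 278·b + 34·c = 2799;  278·a + 34·b + 7·c = 292.
(Σr^2·r^2 = 26210, Σr^2·r = 2620, Σr^2 = 278, Σr·r = 278, Σr = 34, Σ1 = 7, Σr^2·q = 28039, Σr·q = 2799, Σq = 292.)
Row-reducing yields a = 358865/349314, b = 236111/349314, c = -137918/58219.

a = 1.03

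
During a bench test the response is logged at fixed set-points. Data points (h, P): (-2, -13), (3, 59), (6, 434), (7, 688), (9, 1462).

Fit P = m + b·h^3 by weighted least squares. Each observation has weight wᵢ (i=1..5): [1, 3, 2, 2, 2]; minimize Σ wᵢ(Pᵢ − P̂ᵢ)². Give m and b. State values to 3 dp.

Sums needed: Σwᵢ·1 = 10, Σwᵢ·h^3 = 2649, Σwᵢ·h^3·h^3 = 1393743.
Moment sums: Σwᵢ·P = 5332, Σwᵢ·h^3·P = 2795935.
So MᵀWM·[m, b]ᵀ = MᵀWP: [[10, 2649]; [2649, 1393743]]·[m, b]ᵀ = [5332, 2795935]ᵀ.
Determinant 10·1393743 − 2649² = 6920229.
m = (5332·1393743 − 2649·2795935)/6920229 = 8335287/2306743; b = (10·2795935 − 2649·5332)/6920229 = 13834882/6920229.

m = 3.613, b = 1.999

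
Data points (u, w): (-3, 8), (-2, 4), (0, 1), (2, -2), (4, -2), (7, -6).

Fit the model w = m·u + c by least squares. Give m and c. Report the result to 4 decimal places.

Setting ∂/∂m … = 0 gives: 82·m + 8·c = -86;  8·m + 6·c = 3.
Eliminating c: 6·(row 1) − 8·(row 2) gives 428·m = 6·(-86) − 8·3 = -540, so m = -135/107.
Then c = (3 − 8·(-135/107))/6 = 467/214.

m = -1.2617, c = 2.1822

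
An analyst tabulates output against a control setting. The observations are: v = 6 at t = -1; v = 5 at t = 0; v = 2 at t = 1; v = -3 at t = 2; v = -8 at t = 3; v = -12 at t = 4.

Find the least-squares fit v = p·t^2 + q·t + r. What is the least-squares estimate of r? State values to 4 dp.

Sums needed: Σt^2·t^2 = 355, Σt^2·t = 99, Σt^2 = 31, Σt·t = 31, Σt = 9, Σ1 = 6.
Right-hand side: Σt^2·v = -268, Σt·v = -82, Σv = -10.
Normal equations: [[355, 99, 31]; [99, 31, 9]; [31, 9, 6]]·[p, q, r]ᵀ = [-268, -82, -10]ᵀ.
Solving the 3×3 system (Gaussian elimination) gives p = -23/56, q = -727/280, r = 87/20.

r = 4.3500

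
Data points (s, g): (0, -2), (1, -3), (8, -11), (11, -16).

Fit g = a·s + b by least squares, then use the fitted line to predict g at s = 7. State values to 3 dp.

The normal system MᵀM·[a, b]ᵀ = Mᵀg is [[186, 20]; [20, 4]]·[a, b]ᵀ = [-267, -32]ᵀ.
det = 186·4 − 20² = 344.
a = ((-267)·4 − 20·(-32))/344 = -107/86; b = (186·(-32) − 20·(-267))/344 = -153/86.
At s = 7: ĝ = (-107/86)·(7) + (-153/86)·(1) = -451/43.

ĝ = -10.488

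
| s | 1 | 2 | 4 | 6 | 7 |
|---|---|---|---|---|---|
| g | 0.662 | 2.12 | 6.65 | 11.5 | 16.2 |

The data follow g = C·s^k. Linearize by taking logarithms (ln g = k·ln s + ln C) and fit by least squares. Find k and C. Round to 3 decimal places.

Linearized form: ln g = k·ln s + ln C. From the 5 transformed points,
AᵀA = [[9.3992, 5.8171]; [5.8171, 5]], rhs = [12.9428, 7.4609]ᵀ  (here Σln s = 5.8171, Σ(ln s)² = 9.3992, Σln g = 7.4609, Σln s·ln g = 12.9428).
Solving (det = 13.1574): k = 1.61987, ln C = -0.39241, so C = exp(-0.39241) = 0.67543.

k = 1.620, C = 0.675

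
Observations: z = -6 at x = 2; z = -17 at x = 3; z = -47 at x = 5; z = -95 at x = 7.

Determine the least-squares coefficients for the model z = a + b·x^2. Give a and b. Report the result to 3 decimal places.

a = 1.486, b = -1.965

Sums needed: Σ1 = 4, Σx^2 = 87, Σx^2·x^2 = 3123.
For Mᵀz: Σz = -165, Σx^2·z = -6007.
det = 4·3123 − 87² = 4923.
a = ((-165)·3123 − 87·(-6007))/4923 = 2438/1641; b = (4·(-6007) − 87·(-165))/4923 = -9673/4923.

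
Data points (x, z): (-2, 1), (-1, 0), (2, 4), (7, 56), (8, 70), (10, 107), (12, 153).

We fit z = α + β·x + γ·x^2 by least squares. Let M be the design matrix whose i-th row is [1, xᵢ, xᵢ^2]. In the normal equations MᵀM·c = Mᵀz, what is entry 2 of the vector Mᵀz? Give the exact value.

Entry 2 ↔ basis x, so (Mᵀz)_{2} = Σᵢ (x)·zᵢ = (-2)·(1) + (-1)·(0) + (2)·(4) + (7)·(56) + (8)·(70) + (10)·(107) + (12)·(153) = 3864.

3864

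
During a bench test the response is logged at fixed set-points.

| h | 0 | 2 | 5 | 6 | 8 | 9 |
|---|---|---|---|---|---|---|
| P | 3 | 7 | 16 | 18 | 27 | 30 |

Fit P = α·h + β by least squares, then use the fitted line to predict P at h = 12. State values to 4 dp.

XᵀX·[α, β]ᵀ = XᵀP reads: 210·α + 30·β = 688;  30·α + 6·β = 101.
(Σh·h = 210, Σh = 30, Σ1 = 6, Σh·P = 688, ΣP = 101.)
Eliminating β: 6·(row 1) − 30·(row 2) gives 360·α = 6·688 − 30·101 = 1098, so α = 61/20.
Then β = (101 − 30·(61/20))/6 = 19/12.
At h = 12: P̂ = (61/20)·(12) + (19/12)·(1) = 2291/60.

P̂ = 38.1833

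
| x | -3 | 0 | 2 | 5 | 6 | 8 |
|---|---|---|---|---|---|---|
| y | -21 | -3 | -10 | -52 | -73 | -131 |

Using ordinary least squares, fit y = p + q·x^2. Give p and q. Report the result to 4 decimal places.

Forming MᵀM = [[6, 138]; [138, 6114]] and Mᵀy = [-290, -12541]ᵀ gives MᵀM·[p, q]ᵀ = Mᵀy.
Eliminating q: 6114·(row 1) − 138·(row 2) gives 17640·p = 6114·(-290) − 138·(-12541) = -42402, so p = -7067/2940.
Then q = ((-12541) − 138·(-7067/2940))/6114 = -1957/980.

p = -2.4037, q = -1.9969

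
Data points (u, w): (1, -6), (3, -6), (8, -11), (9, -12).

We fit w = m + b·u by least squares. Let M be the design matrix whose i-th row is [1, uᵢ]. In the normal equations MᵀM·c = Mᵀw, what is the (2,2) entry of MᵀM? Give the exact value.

Row 2 ↔ basis u, column 2 ↔ basis u, so (MᵀM)_{2,2} = Σᵢ (u)·(u) = (1)·(1) + (3)·(3) + (8)·(8) + (9)·(9) = 155.

155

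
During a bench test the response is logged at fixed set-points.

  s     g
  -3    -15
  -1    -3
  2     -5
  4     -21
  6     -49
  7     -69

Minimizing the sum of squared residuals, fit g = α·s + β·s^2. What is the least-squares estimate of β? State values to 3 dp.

β = -1.489

Compute the Gram sums: Σs·s = 115, Σs·s^2 = 603, Σs^2·s^2 = 4051.
Right-hand side: Σs·g = -823, Σs^2·g = -5639.
XᵀX·[α, β]ᵀ = Xᵀg becomes [[115, 603]; [603, 4051]]·[α, β]ᵀ = [-823, -5639]ᵀ.
Δ = 115·4051 − 603² = 102256.
α = ((-823)·4051 − 603·(-5639))/102256 = 8293/12782; β = (115·(-5639) − 603·(-823))/102256 = -19027/12782.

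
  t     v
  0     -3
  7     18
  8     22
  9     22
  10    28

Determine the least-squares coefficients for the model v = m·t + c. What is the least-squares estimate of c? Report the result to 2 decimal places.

c = -3.00

With design matrix A, AᵀA = [[294, 34]; [34, 5]] and Aᵀv = [780, 87]ᵀ.
Determinant 294·5 − 34² = 314.
m = (780·5 − 34·87)/314 = 3; c = (294·87 − 34·780)/314 = -3.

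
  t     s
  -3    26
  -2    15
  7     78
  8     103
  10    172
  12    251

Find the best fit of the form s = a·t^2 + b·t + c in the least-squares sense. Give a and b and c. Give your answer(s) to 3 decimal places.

a = 1.977, b = -2.809, c = 0.535

AᵀA·[a, b, c]ᵀ = Aᵀs reads: 37330·a + 3548·b + 370·c = 64052;  3548·a + 370·b + 32·c = 5994;  370·a + 32·b + 6·c = 645.
Row-reducing yields a = 1226275/620124, b = -870847/310062, c = 110691/206708.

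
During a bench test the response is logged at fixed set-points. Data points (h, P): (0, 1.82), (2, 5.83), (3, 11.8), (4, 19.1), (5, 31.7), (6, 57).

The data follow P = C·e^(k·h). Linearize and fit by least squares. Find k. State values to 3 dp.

k = 0.572

Taking logs, ln P = k·h + ln C, so regress ln P on h.
Σh = 20.0000, Σ(h)² = 90.0000, Σln P = 15.2790, Σh·ln P = 64.2690.
Equations: 90.0000·k + 20.0000·ln C = 64.2690;  20.0000·k + 6·ln C = 15.2790.
Solving (det = 140.0000): k = 0.57167, ln C = 0.64094.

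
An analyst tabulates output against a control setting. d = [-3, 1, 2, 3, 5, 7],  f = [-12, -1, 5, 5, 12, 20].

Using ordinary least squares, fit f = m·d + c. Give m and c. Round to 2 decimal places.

With design matrix A, AᵀA = [[97, 15]; [15, 6]] and Aᵀf = [260, 29]ᵀ.
Eliminating c: 6·(row 1) − 15·(row 2) gives 357·m = 6·260 − 15·29 = 1125, so m = 375/119.
Then c = (29 − 15·(375/119))/6 = -1087/357.

m = 3.15, c = -3.04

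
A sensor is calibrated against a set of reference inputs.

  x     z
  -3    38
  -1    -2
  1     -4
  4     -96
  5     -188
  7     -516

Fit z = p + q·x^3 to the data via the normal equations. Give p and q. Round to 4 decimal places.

p = -2.0804, q = -1.4961

Forming MᵀM = [[6, 505]; [505, 138101]] and Mᵀz = [-768, -207660]ᵀ gives MᵀM·[p, q]ᵀ = Mᵀz.
Eliminating q: 138101·(row 1) − 505·(row 2) gives 573581·p = 138101·(-768) − 505·(-207660) = -1193268, so p = -1193268/573581.
Then q = ((-207660) − 505·(-1193268/573581))/138101 = -858120/573581.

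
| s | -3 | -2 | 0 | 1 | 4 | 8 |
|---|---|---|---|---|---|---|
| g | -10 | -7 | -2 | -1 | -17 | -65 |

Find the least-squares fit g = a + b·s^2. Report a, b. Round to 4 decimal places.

From the data, Σ1 = 6, Σs^2 = 94, Σs^2·s^2 = 4450.
And Σg = -102, Σs^2·g = -4551.
Normal equations: [[6, 94]; [94, 4450]]·[a, b]ᵀ = [-102, -4551]ᵀ.
Eliminating b: 4450·(row 1) − 94·(row 2) gives 17864·a = 4450·(-102) − 94·(-4551) = -26106, so a = -13053/8932.
Then b = ((-4551) − 94·(-13053/8932))/4450 = -8859/8932.

a = -1.4614, b = -0.9918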